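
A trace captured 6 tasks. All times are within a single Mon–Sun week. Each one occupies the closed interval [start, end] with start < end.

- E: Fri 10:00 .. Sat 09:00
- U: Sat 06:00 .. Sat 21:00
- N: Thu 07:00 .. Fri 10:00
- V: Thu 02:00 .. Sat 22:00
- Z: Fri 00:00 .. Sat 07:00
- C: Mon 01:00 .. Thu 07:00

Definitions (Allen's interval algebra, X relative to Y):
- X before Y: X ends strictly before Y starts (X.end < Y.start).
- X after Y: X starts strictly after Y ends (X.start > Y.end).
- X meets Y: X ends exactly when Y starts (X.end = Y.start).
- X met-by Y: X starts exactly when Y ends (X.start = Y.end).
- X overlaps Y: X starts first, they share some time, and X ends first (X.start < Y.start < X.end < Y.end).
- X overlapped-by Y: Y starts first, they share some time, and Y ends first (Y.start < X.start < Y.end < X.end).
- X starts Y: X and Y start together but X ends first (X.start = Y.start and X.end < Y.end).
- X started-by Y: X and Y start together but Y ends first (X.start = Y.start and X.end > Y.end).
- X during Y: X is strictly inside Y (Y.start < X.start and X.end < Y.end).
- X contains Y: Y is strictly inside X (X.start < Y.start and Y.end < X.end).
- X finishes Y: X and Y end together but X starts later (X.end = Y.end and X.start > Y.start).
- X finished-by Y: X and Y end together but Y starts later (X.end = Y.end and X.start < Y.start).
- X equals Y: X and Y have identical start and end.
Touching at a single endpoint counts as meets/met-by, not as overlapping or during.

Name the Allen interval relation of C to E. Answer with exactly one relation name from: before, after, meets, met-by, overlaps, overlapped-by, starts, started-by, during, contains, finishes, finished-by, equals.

before

C = [Mon 01:00, Thu 07:00]; E = [Fri 10:00, Sat 09:00].
Compare endpoints: C.start < E.start, C.start < E.end, C.end < E.start, C.end < E.end.
That pattern is 'before'.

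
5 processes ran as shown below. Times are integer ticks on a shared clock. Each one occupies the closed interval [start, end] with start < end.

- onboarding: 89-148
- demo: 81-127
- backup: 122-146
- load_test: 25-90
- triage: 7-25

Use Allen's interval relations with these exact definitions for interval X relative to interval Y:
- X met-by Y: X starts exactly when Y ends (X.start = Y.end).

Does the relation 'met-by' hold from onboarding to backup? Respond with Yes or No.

onboarding = [89, 148], backup = [122, 146].
Actual relation of onboarding to backup: contains.
Asked whether 'met-by' holds → No.

No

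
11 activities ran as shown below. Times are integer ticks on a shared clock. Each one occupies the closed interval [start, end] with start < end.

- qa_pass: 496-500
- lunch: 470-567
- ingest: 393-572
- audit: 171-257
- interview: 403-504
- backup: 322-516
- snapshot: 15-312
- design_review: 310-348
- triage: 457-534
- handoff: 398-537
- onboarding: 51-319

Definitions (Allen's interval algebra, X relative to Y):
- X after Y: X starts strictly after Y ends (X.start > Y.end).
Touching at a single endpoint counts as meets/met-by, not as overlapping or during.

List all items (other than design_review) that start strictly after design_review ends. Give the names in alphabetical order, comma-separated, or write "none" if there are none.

handoff, ingest, interview, lunch, qa_pass, triage

Target design_review = [310, 348].
audit [171, 257] → before → no.
backup [322, 516] → overlapped-by → no.
handoff [398, 537] → after → yes.
ingest [393, 572] → after → yes.
interview [403, 504] → after → yes.
lunch [470, 567] → after → yes.
onboarding [51, 319] → overlaps → no.
qa_pass [496, 500] → after → yes.
snapshot [15, 312] → overlaps → no.
triage [457, 534] → after → yes.
Result: handoff, ingest, interview, lunch, qa_pass, triage.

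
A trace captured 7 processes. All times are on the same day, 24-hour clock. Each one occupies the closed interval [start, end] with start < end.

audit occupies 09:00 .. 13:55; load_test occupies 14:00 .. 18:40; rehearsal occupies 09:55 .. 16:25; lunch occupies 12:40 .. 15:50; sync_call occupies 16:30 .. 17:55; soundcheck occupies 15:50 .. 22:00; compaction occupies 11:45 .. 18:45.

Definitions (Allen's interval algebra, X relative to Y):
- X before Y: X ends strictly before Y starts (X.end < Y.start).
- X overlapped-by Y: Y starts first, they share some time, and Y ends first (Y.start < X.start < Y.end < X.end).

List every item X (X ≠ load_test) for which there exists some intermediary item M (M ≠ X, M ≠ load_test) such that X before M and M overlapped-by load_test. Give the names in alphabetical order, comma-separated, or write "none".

Target load_test = [14:00, 18:40].
Intermediaries M with M overlapped-by load_test: soundcheck.
Via soundcheck — items with X before soundcheck: audit.
Union: audit.

audit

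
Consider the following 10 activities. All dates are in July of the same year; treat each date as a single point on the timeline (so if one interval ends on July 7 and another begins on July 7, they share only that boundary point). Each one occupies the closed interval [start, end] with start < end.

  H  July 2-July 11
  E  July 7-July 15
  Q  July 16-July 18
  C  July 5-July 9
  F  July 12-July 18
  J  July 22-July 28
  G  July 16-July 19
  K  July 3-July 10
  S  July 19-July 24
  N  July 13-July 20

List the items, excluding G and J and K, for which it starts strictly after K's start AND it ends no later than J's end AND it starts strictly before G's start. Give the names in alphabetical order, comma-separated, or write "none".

Conditions: its start is strictly after K's start (X.start > July 3) AND its end is no later than J's end (X.end <= July 28) AND its start is strictly before G's start (X.start < July 16).
C: start July 5 > July 3? ✓; end July 9 <= July 28? ✓; start July 5 < July 16? ✓ → yes.
E: start July 7 > July 3? ✓; end July 15 <= July 28? ✓; start July 7 < July 16? ✓ → yes.
F: start July 12 > July 3? ✓; end July 18 <= July 28? ✓; start July 12 < July 16? ✓ → yes.
H: start July 2 > July 3? ✗; end July 11 <= July 28? ✓; start July 2 < July 16? ✓ → no.
N: start July 13 > July 3? ✓; end July 20 <= July 28? ✓; start July 13 < July 16? ✓ → yes.
Q: start July 16 > July 3? ✓; end July 18 <= July 28? ✓; start July 16 < July 16? ✗ → no.
S: start July 19 > July 3? ✓; end July 24 <= July 28? ✓; start July 19 < July 16? ✗ → no.
Result: C, E, F, N.

C, E, F, N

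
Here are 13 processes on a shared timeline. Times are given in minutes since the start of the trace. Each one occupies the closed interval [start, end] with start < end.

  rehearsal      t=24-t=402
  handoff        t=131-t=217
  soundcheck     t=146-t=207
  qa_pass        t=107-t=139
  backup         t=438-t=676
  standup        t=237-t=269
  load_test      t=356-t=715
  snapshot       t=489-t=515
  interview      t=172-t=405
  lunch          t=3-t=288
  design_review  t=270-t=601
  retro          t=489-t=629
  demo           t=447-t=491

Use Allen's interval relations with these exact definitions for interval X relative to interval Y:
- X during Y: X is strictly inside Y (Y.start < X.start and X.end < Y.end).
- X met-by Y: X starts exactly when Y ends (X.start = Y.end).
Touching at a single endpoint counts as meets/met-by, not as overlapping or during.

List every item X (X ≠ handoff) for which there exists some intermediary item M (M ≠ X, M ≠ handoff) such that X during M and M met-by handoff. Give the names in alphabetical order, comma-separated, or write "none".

none

Target handoff = [t=131, t=217].
Intermediaries M with M met-by handoff: none.
Union: none.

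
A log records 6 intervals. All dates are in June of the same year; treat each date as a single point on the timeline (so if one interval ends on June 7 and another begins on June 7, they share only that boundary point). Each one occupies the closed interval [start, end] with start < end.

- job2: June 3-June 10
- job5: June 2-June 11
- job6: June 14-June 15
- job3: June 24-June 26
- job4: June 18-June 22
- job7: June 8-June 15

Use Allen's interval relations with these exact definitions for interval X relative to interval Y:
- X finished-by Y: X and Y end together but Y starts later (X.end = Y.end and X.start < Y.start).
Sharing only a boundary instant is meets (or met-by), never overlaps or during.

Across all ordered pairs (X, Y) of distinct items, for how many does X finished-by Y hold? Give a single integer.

Checking all 30 ordered pairs for relation 'finished-by'; matching pairs in alphabetical order:
(job7, job6): job7 finished-by job6 ✓
Count: 1.

1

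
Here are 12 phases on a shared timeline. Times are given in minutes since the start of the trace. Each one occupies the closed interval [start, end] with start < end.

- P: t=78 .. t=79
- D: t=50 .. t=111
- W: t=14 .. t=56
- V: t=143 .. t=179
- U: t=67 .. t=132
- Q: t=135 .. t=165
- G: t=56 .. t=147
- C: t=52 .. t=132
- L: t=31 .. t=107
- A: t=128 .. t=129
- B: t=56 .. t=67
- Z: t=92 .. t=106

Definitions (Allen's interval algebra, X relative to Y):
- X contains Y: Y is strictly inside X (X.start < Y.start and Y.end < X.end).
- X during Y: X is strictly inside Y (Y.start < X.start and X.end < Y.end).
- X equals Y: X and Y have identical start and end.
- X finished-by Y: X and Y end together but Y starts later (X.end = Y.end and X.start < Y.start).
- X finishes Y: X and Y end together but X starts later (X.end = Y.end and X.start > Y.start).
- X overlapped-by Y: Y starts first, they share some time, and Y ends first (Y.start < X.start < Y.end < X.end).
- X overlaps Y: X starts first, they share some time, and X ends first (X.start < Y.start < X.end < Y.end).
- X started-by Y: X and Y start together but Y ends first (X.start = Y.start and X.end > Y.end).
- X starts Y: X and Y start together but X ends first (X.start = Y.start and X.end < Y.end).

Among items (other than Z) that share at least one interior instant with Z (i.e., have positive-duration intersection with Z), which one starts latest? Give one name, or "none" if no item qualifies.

U

Target Z = [t=92, t=106].
A [t=128, t=129] → after → excluded.
B [t=56, t=67] → before → excluded.
C [t=52, t=132] → contains → candidate.
D [t=50, t=111] → contains → candidate.
G [t=56, t=147] → contains → candidate.
L [t=31, t=107] → contains → candidate.
P [t=78, t=79] → before → excluded.
Q [t=135, t=165] → after → excluded.
U [t=67, t=132] → contains → candidate.
V [t=143, t=179] → after → excluded.
W [t=14, t=56] → before → excluded.
Among candidates, latest start is t=67 → U.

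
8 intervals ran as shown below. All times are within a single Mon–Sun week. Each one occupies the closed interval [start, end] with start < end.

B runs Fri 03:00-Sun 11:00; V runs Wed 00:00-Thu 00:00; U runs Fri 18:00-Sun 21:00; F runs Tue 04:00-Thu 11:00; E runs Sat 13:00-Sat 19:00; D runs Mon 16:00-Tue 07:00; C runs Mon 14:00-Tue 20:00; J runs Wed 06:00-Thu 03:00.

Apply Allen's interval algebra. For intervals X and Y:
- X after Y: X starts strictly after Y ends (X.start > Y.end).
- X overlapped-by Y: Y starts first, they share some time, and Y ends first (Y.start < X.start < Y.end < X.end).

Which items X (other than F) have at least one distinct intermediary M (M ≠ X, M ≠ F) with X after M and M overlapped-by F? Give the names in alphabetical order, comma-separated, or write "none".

Target F = [Tue 04:00, Thu 11:00].
Intermediaries M with M overlapped-by F: none.
Union: none.

none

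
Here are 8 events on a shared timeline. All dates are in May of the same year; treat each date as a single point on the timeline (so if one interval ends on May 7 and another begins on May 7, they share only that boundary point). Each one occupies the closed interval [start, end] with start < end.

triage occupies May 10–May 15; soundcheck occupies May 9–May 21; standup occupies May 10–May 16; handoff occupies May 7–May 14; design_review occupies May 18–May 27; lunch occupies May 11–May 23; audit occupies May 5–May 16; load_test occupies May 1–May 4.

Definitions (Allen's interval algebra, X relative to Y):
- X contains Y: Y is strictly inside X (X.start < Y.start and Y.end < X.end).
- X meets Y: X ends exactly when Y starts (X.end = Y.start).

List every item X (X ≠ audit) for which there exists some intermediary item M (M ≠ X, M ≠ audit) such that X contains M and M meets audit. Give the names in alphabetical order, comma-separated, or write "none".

Target audit = [May 5, May 16].
Intermediaries M with M meets audit: none.
Union: none.

none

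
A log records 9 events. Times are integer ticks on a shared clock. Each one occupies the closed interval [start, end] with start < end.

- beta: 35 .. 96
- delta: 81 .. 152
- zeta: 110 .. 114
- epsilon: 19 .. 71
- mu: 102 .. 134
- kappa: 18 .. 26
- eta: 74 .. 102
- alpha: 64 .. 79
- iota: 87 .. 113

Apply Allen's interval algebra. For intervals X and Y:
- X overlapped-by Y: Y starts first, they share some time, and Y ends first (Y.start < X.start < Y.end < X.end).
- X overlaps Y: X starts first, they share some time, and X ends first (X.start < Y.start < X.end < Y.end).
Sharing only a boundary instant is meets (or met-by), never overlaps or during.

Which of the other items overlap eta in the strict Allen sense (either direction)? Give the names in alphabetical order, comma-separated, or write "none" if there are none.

alpha, beta, delta, iota

Target eta = [74, 102].
alpha [64, 79] → overlaps → yes.
beta [35, 96] → overlaps → yes.
delta [81, 152] → overlapped-by → yes.
epsilon [19, 71] → before → no.
iota [87, 113] → overlapped-by → yes.
kappa [18, 26] → before → no.
mu [102, 134] → met-by → no.
zeta [110, 114] → after → no.
Result: alpha, beta, delta, iota.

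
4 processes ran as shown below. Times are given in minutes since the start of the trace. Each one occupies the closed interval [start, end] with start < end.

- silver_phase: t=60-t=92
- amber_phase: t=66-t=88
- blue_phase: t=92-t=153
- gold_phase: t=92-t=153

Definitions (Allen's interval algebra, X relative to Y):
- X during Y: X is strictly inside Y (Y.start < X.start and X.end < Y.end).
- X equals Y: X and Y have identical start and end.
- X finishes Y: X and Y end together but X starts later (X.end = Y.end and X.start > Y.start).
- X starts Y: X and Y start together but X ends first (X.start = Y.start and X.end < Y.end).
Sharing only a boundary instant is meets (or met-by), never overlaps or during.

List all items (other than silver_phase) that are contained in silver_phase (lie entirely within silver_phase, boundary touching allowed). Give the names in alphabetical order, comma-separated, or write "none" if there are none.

Target silver_phase = [t=60, t=92].
amber_phase [t=66, t=88] → during → yes.
blue_phase [t=92, t=153] → met-by → no.
gold_phase [t=92, t=153] → met-by → no.
Result: amber_phase.

amber_phase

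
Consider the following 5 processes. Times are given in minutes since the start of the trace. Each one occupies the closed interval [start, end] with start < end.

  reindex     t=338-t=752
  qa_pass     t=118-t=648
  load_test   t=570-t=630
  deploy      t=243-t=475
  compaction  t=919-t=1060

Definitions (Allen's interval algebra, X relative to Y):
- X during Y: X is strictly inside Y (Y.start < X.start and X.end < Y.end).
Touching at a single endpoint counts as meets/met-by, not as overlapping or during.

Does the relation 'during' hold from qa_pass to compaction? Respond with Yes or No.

No

qa_pass = [t=118, t=648], compaction = [t=919, t=1060].
Actual relation of qa_pass to compaction: before.
Asked whether 'during' holds → No.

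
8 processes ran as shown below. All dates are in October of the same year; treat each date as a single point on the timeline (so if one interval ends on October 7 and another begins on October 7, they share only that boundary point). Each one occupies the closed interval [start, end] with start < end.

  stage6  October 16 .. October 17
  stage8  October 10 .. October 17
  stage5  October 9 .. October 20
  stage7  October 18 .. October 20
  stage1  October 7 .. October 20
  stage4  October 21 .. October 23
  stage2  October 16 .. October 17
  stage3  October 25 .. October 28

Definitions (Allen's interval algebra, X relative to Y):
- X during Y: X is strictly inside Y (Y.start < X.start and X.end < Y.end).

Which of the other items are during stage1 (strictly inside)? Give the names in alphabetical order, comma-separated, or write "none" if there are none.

stage2, stage6, stage8

Target stage1 = [October 7, October 20].
stage2 [October 16, October 17] → during → yes.
stage3 [October 25, October 28] → after → no.
stage4 [October 21, October 23] → after → no.
stage5 [October 9, October 20] → finishes → no.
stage6 [October 16, October 17] → during → yes.
stage7 [October 18, October 20] → finishes → no.
stage8 [October 10, October 17] → during → yes.
Result: stage2, stage6, stage8.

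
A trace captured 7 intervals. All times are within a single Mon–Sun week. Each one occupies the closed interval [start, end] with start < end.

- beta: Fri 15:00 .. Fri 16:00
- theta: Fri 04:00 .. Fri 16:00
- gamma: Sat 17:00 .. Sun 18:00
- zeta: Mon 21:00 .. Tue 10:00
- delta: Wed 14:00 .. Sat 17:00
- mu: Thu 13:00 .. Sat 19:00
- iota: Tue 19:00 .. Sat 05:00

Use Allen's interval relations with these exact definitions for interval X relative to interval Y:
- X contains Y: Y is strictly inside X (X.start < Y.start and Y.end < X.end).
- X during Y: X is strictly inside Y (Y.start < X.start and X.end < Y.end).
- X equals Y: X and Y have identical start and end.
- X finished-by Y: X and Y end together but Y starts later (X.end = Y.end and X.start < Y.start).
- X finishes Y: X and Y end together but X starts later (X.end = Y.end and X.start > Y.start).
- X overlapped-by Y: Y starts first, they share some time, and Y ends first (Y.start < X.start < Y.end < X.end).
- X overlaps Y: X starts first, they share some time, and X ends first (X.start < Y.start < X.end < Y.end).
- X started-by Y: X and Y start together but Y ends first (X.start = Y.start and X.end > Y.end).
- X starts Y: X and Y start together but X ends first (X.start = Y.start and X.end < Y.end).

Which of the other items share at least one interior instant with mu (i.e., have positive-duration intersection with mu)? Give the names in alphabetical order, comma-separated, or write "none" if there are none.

beta, delta, gamma, iota, theta

Target mu = [Thu 13:00, Sat 19:00].
beta [Fri 15:00, Fri 16:00] → during → yes.
delta [Wed 14:00, Sat 17:00] → overlaps → yes.
gamma [Sat 17:00, Sun 18:00] → overlapped-by → yes.
iota [Tue 19:00, Sat 05:00] → overlaps → yes.
theta [Fri 04:00, Fri 16:00] → during → yes.
zeta [Mon 21:00, Tue 10:00] → before → no.
Result: beta, delta, gamma, iota, theta.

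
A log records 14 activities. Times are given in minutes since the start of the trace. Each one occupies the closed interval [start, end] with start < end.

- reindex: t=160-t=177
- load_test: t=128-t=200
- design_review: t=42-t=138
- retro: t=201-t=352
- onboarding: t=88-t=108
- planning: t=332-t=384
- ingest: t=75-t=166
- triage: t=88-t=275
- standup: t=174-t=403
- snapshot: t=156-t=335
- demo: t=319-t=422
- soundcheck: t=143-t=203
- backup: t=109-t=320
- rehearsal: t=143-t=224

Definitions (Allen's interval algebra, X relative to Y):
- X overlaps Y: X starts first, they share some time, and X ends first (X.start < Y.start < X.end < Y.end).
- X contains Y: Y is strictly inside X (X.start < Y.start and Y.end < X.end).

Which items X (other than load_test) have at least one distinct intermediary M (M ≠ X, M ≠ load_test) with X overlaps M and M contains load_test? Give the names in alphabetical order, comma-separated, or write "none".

design_review, ingest, triage

Target load_test = [t=128, t=200].
Intermediaries M with M contains load_test: backup, triage.
Via backup — items with X overlaps backup: design_review, ingest, triage.
Via triage — items with X overlaps triage: design_review, ingest.
Union: design_review, ingest, triage.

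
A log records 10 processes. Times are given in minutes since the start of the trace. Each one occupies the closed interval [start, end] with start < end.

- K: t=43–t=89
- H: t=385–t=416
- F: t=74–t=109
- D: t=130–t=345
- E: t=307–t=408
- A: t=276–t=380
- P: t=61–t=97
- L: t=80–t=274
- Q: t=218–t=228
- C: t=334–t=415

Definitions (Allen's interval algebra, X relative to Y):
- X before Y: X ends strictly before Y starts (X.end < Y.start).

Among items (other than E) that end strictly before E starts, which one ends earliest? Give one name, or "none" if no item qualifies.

Target E = [t=307, t=408].
A [t=276, t=380] → overlaps → excluded.
C [t=334, t=415] → overlapped-by → excluded.
D [t=130, t=345] → overlaps → excluded.
F [t=74, t=109] → before → candidate.
H [t=385, t=416] → overlapped-by → excluded.
K [t=43, t=89] → before → candidate.
L [t=80, t=274] → before → candidate.
P [t=61, t=97] → before → candidate.
Q [t=218, t=228] → before → candidate.
Among candidates, earliest end is t=89 → K.

K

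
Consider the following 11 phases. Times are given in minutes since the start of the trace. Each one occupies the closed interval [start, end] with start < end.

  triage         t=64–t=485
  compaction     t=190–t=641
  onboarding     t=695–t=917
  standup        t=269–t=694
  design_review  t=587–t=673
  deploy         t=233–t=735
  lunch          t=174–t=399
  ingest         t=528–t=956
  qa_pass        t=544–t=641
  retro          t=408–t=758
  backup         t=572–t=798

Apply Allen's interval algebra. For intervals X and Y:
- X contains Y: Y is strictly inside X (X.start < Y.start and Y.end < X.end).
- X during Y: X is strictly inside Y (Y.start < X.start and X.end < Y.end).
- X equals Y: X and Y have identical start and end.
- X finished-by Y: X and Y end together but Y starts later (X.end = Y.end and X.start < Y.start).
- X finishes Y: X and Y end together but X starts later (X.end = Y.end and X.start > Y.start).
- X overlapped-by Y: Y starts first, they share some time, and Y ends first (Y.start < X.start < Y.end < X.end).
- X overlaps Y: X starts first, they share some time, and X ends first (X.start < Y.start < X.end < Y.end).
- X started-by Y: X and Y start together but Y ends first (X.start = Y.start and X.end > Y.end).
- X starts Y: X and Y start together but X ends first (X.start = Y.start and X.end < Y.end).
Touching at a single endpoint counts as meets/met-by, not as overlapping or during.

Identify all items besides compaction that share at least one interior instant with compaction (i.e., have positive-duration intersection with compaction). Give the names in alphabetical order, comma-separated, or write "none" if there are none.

backup, deploy, design_review, ingest, lunch, qa_pass, retro, standup, triage

Target compaction = [t=190, t=641].
backup [t=572, t=798] → overlapped-by → yes.
deploy [t=233, t=735] → overlapped-by → yes.
design_review [t=587, t=673] → overlapped-by → yes.
ingest [t=528, t=956] → overlapped-by → yes.
lunch [t=174, t=399] → overlaps → yes.
onboarding [t=695, t=917] → after → no.
qa_pass [t=544, t=641] → finishes → yes.
retro [t=408, t=758] → overlapped-by → yes.
standup [t=269, t=694] → overlapped-by → yes.
triage [t=64, t=485] → overlaps → yes.
Result: backup, deploy, design_review, ingest, lunch, qa_pass, retro, standup, triage.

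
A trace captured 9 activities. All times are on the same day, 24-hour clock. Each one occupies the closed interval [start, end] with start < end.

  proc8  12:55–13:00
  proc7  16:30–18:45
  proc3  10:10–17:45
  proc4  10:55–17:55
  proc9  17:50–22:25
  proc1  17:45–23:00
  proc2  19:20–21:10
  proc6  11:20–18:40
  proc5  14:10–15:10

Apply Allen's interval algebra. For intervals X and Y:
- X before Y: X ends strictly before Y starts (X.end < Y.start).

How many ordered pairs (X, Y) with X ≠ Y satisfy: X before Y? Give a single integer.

Checking all 72 ordered pairs for relation 'before'; matching pairs in alphabetical order:
(proc3, proc2): proc3 before proc2 ✓
(proc3, proc9): proc3 before proc9 ✓
(proc4, proc2): proc4 before proc2 ✓
(proc5, proc1): proc5 before proc1 ✓
(proc5, proc2): proc5 before proc2 ✓
(proc5, proc7): proc5 before proc7 ✓
(proc5, proc9): proc5 before proc9 ✓
(proc6, proc2): proc6 before proc2 ✓
(proc7, proc2): proc7 before proc2 ✓
(proc8, proc1): proc8 before proc1 ✓
(proc8, proc2): proc8 before proc2 ✓
(proc8, proc5): proc8 before proc5 ✓
(proc8, proc7): proc8 before proc7 ✓
(proc8, proc9): proc8 before proc9 ✓
Count: 14.

14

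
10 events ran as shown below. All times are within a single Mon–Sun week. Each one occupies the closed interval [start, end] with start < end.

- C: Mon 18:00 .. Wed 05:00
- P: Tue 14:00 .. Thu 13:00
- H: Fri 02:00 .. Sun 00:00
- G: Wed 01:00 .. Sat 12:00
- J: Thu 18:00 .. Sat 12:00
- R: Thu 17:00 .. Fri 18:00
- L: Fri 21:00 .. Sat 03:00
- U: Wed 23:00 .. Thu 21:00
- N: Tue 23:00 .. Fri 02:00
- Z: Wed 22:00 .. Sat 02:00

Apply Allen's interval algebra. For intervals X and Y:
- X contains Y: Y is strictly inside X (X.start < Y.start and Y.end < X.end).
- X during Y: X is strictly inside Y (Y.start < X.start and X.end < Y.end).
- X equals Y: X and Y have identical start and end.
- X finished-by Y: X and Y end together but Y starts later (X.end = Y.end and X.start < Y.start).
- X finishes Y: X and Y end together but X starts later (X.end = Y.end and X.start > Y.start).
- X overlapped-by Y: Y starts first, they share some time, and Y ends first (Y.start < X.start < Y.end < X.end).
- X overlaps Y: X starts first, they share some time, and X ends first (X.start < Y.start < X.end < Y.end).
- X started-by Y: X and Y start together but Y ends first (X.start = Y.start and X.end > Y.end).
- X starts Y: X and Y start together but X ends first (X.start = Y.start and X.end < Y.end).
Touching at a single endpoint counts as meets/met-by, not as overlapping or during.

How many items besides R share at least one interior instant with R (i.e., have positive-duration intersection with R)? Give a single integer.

6

Target R = [Thu 17:00, Fri 18:00].
C [Mon 18:00, Wed 05:00] → before → no.
G [Wed 01:00, Sat 12:00] → contains → counts.
H [Fri 02:00, Sun 00:00] → overlapped-by → counts.
J [Thu 18:00, Sat 12:00] → overlapped-by → counts.
L [Fri 21:00, Sat 03:00] → after → no.
N [Tue 23:00, Fri 02:00] → overlaps → counts.
P [Tue 14:00, Thu 13:00] → before → no.
U [Wed 23:00, Thu 21:00] → overlaps → counts.
Z [Wed 22:00, Sat 02:00] → contains → counts.
Total: 6.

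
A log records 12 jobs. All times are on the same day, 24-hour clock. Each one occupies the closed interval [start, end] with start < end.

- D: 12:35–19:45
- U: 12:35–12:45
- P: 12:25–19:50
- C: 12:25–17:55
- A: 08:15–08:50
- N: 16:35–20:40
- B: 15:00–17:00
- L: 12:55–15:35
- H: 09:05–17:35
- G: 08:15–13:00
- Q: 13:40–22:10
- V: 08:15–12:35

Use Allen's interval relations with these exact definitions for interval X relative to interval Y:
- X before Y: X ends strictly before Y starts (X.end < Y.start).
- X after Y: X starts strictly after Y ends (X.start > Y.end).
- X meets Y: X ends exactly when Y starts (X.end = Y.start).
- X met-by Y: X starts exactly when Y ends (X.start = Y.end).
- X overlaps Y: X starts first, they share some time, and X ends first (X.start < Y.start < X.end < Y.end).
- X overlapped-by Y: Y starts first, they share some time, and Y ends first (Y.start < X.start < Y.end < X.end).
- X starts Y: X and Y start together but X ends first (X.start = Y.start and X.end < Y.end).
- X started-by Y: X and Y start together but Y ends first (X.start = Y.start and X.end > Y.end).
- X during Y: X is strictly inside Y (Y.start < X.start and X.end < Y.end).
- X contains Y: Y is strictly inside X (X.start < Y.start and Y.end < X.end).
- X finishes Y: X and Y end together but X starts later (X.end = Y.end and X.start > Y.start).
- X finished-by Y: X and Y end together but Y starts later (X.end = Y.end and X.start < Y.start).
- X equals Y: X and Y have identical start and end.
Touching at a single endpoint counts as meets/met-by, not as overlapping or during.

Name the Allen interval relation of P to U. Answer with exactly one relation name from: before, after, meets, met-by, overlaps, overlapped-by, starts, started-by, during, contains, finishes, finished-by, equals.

contains

P = [12:25, 19:50]; U = [12:35, 12:45].
Compare endpoints: P.start < U.start, P.start < U.end, P.end > U.start, P.end > U.end.
That pattern is 'contains'.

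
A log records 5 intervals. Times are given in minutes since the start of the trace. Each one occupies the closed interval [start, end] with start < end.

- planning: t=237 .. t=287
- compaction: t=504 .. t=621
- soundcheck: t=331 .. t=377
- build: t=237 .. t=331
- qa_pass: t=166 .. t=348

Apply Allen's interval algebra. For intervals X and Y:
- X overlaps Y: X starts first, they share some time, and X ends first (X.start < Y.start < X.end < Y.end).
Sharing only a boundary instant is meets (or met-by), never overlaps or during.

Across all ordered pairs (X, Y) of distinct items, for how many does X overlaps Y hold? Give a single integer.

Checking all 20 ordered pairs for relation 'overlaps'; matching pairs in alphabetical order:
(qa_pass, soundcheck): qa_pass overlaps soundcheck ✓
Count: 1.

1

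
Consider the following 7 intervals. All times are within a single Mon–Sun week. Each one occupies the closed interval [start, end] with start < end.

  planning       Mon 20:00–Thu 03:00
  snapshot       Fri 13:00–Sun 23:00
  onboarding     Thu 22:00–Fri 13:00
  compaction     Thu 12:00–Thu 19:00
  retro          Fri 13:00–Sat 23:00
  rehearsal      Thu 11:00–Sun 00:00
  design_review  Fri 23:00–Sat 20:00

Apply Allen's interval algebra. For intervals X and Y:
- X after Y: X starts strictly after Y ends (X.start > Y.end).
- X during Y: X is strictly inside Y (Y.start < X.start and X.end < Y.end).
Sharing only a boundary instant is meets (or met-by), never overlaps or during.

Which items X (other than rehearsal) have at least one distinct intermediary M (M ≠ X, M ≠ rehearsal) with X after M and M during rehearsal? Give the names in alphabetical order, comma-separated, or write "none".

Target rehearsal = [Thu 11:00, Sun 00:00].
Intermediaries M with M during rehearsal: compaction, design_review, onboarding, retro.
Via compaction — items with X after compaction: design_review, onboarding, retro, snapshot.
Via design_review — items with X after design_review: none.
Via onboarding — items with X after onboarding: design_review.
Via retro — items with X after retro: none.
Union: design_review, onboarding, retro, snapshot.

design_review, onboarding, retro, snapshot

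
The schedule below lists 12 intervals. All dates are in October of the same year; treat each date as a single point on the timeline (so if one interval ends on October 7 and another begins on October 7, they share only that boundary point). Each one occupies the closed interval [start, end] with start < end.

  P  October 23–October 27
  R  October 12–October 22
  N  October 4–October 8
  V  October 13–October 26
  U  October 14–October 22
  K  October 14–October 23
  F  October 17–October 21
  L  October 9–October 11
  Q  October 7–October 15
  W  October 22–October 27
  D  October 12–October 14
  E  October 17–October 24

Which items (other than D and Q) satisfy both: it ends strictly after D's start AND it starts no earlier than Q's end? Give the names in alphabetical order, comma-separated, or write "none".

Conditions: its end is strictly after D's start (X.end > October 12) AND its start is no earlier than Q's end (X.start >= October 15).
E: end October 24 > October 12? ✓; start October 17 >= October 15? ✓ → yes.
F: end October 21 > October 12? ✓; start October 17 >= October 15? ✓ → yes.
K: end October 23 > October 12? ✓; start October 14 >= October 15? ✗ → no.
L: end October 11 > October 12? ✗; start October 9 >= October 15? ✗ → no.
N: end October 8 > October 12? ✗; start October 4 >= October 15? ✗ → no.
P: end October 27 > October 12? ✓; start October 23 >= October 15? ✓ → yes.
R: end October 22 > October 12? ✓; start October 12 >= October 15? ✗ → no.
U: end October 22 > October 12? ✓; start October 14 >= October 15? ✗ → no.
V: end October 26 > October 12? ✓; start October 13 >= October 15? ✗ → no.
W: end October 27 > October 12? ✓; start October 22 >= October 15? ✓ → yes.
Result: E, F, P, W.

E, F, P, W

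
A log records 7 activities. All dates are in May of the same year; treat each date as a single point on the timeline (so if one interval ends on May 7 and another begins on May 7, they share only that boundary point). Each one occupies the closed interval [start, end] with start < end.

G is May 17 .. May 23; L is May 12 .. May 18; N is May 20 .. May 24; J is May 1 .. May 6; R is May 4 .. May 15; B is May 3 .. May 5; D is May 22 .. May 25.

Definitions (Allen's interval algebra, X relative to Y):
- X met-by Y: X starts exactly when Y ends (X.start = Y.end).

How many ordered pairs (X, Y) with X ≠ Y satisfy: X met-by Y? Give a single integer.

Checking all 42 ordered pairs for relation 'met-by'; matching pairs in alphabetical order:
No pair satisfies it.
Count: 0.

0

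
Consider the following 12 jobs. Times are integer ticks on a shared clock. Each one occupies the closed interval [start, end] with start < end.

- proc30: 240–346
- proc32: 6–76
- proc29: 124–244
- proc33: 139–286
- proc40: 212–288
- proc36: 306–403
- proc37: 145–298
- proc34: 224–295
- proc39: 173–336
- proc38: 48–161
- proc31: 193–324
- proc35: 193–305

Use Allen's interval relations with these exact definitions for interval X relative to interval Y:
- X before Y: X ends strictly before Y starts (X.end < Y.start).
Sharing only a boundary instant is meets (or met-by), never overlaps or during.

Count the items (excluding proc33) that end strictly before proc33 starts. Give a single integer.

Target proc33 = [139, 286].
proc29 [124, 244] → overlaps → no.
proc30 [240, 346] → overlapped-by → no.
proc31 [193, 324] → overlapped-by → no.
proc32 [6, 76] → before → counts.
proc34 [224, 295] → overlapped-by → no.
proc35 [193, 305] → overlapped-by → no.
proc36 [306, 403] → after → no.
proc37 [145, 298] → overlapped-by → no.
proc38 [48, 161] → overlaps → no.
proc39 [173, 336] → overlapped-by → no.
proc40 [212, 288] → overlapped-by → no.
Total: 1.

1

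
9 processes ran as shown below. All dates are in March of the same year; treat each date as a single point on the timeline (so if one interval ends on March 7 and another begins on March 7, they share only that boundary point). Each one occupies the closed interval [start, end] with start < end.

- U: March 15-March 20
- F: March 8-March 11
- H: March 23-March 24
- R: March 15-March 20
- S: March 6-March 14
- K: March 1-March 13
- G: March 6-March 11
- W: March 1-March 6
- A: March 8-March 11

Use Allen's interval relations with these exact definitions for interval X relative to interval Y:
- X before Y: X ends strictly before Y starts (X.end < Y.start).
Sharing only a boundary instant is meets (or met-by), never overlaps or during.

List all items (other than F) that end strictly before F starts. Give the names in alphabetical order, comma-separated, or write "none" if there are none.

W

Target F = [March 8, March 11].
A [March 8, March 11] → equals → no.
G [March 6, March 11] → finished-by → no.
H [March 23, March 24] → after → no.
K [March 1, March 13] → contains → no.
R [March 15, March 20] → after → no.
S [March 6, March 14] → contains → no.
U [March 15, March 20] → after → no.
W [March 1, March 6] → before → yes.
Result: W.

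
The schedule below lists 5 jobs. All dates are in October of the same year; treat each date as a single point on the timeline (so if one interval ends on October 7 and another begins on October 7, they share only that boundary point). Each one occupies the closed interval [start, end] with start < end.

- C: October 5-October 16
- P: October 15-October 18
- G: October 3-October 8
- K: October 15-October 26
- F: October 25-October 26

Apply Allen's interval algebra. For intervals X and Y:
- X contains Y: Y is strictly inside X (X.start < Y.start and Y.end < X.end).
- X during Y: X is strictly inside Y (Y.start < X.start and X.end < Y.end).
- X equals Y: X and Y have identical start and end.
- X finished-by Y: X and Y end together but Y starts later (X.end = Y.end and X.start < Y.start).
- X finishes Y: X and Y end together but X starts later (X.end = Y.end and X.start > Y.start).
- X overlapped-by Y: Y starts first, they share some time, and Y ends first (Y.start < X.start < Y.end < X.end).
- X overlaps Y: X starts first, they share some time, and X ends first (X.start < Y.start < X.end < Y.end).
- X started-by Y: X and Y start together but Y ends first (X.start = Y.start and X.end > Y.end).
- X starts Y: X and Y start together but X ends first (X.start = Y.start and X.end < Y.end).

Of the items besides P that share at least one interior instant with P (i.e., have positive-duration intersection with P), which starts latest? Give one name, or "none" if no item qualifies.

Target P = [October 15, October 18].
C [October 5, October 16] → overlaps → candidate.
F [October 25, October 26] → after → excluded.
G [October 3, October 8] → before → excluded.
K [October 15, October 26] → started-by → candidate.
Among candidates, latest start is October 15 → K.

K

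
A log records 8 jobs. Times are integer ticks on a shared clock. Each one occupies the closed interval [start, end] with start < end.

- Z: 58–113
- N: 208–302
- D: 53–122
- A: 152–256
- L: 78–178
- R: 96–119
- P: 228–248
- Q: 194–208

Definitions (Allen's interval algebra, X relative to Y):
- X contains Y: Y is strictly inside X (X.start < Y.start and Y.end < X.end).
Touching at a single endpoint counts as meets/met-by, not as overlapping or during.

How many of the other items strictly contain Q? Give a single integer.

Target Q = [194, 208].
A [152, 256] → contains → counts.
D [53, 122] → before → no.
L [78, 178] → before → no.
N [208, 302] → met-by → no.
P [228, 248] → after → no.
R [96, 119] → before → no.
Z [58, 113] → before → no.
Total: 1.

1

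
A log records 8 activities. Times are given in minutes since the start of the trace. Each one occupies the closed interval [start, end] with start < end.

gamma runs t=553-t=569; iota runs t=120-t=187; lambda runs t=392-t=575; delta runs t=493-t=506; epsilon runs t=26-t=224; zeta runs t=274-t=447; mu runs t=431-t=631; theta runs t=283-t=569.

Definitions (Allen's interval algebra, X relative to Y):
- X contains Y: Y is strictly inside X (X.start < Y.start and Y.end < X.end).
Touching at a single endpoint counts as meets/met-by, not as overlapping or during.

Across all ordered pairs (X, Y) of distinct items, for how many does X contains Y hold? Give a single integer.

6

Checking all 56 ordered pairs for relation 'contains'; matching pairs in alphabetical order:
(epsilon, iota): epsilon contains iota ✓
(lambda, delta): lambda contains delta ✓
(lambda, gamma): lambda contains gamma ✓
(mu, delta): mu contains delta ✓
(mu, gamma): mu contains gamma ✓
(theta, delta): theta contains delta ✓
Count: 6.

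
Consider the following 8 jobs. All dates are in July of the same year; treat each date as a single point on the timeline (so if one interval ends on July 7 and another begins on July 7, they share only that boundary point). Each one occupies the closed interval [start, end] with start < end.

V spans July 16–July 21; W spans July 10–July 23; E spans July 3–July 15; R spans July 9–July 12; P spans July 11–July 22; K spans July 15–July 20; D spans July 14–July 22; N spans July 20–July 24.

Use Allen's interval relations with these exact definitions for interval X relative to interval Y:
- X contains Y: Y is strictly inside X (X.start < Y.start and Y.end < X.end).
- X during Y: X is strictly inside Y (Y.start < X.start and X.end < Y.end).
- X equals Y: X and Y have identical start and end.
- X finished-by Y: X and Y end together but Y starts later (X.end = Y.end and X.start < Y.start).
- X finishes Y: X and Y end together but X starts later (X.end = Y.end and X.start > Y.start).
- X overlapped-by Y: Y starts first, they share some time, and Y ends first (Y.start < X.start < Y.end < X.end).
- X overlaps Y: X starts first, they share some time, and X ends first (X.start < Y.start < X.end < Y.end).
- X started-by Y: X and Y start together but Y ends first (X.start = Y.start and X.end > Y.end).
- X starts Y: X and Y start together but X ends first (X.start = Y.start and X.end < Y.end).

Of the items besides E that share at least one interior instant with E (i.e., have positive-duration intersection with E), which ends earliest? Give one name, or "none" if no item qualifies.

R

Target E = [July 3, July 15].
D [July 14, July 22] → overlapped-by → candidate.
K [July 15, July 20] → met-by → excluded.
N [July 20, July 24] → after → excluded.
P [July 11, July 22] → overlapped-by → candidate.
R [July 9, July 12] → during → candidate.
V [July 16, July 21] → after → excluded.
W [July 10, July 23] → overlapped-by → candidate.
Among candidates, earliest end is July 12 → R.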